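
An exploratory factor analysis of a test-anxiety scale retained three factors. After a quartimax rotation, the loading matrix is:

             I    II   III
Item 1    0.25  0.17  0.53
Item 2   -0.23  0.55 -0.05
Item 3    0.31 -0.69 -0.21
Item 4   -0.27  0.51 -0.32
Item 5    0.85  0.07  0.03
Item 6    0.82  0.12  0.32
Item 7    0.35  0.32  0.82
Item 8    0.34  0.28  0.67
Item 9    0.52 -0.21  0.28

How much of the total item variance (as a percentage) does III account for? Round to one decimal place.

19.3%

SS loadings for III = 0.53² + (-0.05)² + (-0.21)² + (-0.32)² + 0.03² + 0.32² + 0.82² + 0.67² + 0.28² = 1.7329
With 9 standardized items, total variance = 9. Proportion = 1.7329/9 = 0.1925 → 19.25%.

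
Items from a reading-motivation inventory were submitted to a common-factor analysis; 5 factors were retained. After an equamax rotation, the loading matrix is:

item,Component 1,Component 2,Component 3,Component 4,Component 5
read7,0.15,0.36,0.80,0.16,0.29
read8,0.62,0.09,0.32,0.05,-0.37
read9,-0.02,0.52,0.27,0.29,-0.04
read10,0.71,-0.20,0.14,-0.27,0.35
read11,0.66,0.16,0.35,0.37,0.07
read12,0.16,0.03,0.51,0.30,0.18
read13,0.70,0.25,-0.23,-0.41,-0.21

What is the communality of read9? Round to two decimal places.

h² = (-0.02)² + 0.52² + 0.27² + 0.29² + (-0.04)² = 0.0004 + 0.2704 + 0.0729 + 0.0841 + 0.0016 = 0.4294

0.43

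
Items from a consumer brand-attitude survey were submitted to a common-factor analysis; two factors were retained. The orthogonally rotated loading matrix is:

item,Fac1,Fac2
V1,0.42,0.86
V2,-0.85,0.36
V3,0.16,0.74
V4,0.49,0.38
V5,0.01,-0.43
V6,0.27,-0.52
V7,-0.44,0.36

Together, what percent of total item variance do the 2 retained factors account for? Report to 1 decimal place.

51.1%

SS loadings by factor: 1.4312, 2.1461; total = 3.5773.
Total variance with 7 standardized items is 7, so the solution explains 3.5773/7 = 0.5110 = 51.10%.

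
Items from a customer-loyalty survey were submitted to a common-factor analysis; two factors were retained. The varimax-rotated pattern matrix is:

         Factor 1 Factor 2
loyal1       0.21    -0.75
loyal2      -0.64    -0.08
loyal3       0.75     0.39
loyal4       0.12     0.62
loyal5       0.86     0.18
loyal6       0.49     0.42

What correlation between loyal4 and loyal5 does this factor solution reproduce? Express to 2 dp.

0.21

r̂ = Σ λ_i·λ_j across factors = (0.12)(0.86) + (0.62)(0.18)
  = +0.1032 +0.1116 = 0.2148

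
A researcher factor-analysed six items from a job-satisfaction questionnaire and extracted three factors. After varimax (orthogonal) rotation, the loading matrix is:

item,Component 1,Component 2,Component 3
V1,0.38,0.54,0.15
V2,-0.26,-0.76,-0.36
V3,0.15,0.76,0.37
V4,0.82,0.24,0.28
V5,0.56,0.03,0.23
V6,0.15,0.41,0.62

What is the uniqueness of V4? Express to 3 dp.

h² = 0.82² + 0.24² + 0.28² = 0.6724 + 0.0576 + 0.0784 = 0.8084
Uniqueness u² = 1 − h² = 1 − 0.8084 = 0.1916

0.192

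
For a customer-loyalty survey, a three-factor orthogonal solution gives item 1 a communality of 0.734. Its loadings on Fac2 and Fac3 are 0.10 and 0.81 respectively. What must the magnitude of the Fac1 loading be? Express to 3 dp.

Under orthogonal rotation h² = Σλ², so λ_Fac1² = h² − (0.6661) = 0.734 − 0.6661 = 0.0679.
|λ| = √0.0679 = 0.2606.

0.261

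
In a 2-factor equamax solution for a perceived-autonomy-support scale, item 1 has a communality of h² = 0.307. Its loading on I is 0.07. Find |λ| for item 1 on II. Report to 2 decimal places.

0.55

Under orthogonal rotation h² = Σλ², so λ_II² = h² − (0.0049) = 0.307 − 0.0049 = 0.3021.
|λ| = √0.3021 = 0.5496.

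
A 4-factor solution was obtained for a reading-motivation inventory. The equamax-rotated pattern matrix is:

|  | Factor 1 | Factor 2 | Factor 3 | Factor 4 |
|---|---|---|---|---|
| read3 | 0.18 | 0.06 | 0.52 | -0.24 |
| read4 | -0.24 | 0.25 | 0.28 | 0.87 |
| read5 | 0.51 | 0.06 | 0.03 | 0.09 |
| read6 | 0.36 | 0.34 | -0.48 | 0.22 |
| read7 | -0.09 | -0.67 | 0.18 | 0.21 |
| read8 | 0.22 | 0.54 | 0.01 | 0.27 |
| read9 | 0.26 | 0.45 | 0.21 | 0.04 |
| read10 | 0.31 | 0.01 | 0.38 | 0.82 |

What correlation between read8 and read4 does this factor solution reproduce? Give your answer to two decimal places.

r̂ = Σ λ_i·λ_j across factors = (0.22)(-0.24) + (0.54)(0.25) + (0.01)(0.28) + (0.27)(0.87)
  = -0.0528 +0.1350 +0.0028 +0.2349 = 0.3199

0.32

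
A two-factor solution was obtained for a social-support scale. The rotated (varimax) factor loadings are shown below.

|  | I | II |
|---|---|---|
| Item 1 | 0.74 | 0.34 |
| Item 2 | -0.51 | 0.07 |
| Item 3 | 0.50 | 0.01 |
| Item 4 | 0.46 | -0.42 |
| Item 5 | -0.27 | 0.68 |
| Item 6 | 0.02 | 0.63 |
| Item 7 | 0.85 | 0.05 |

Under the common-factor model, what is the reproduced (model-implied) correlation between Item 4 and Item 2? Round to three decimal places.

-0.264

r̂ = Σ λ_i·λ_j across factors = (0.46)(-0.51) + (-0.42)(0.07)
  = -0.2346 -0.0294 = -0.2640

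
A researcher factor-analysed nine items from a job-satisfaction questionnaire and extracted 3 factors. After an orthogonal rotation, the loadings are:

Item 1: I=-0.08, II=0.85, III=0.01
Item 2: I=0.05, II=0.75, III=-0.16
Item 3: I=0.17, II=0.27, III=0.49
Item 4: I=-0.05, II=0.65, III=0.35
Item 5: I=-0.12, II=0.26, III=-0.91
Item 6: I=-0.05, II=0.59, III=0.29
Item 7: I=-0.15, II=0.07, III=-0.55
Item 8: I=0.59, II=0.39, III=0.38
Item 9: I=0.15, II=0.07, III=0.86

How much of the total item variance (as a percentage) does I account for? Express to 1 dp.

SS loadings for I = (-0.08)² + 0.05² + 0.17² + (-0.05)² + (-0.12)² + (-0.05)² + (-0.15)² + 0.59² + 0.15² = 0.4503
With 9 standardized items, total variance = 9. Proportion = 0.4503/9 = 0.0500 → 5.00%.

5.0%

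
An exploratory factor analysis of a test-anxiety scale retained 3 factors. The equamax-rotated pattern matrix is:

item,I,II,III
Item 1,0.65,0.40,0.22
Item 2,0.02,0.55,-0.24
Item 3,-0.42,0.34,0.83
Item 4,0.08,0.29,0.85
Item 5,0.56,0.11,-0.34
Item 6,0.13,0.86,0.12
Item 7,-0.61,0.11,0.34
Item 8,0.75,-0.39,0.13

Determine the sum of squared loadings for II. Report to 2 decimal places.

SS loadings for II = 0.40² + 0.55² + 0.34² + 0.29² + 0.11² + 0.86² + 0.11² + (-0.39)² = 0.1600 + 0.3025 + 0.1156 + 0.0841 + 0.0121 + 0.7396 + 0.0121 + 0.1521 = 1.5781

1.58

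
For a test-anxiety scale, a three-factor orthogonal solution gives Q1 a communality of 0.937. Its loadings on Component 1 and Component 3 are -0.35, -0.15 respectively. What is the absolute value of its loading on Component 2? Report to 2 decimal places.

Under orthogonal rotation h² = Σλ², so λ_Component 2² = h² − (0.1450) = 0.937 − 0.1450 = 0.7920.
|λ| = √0.7920 = 0.8899.

0.89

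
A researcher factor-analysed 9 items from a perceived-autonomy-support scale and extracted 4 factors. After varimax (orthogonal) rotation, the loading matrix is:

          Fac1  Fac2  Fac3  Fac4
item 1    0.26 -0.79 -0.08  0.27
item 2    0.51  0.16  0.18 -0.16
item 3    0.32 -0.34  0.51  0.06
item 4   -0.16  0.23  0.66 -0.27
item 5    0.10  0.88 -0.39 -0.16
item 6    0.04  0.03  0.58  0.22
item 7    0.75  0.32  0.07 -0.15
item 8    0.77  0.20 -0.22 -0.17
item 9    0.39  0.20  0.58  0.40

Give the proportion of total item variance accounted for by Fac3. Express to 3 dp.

0.179

SS loadings for Fac3 = (-0.08)² + 0.18² + 0.51² + 0.66² + (-0.39)² + 0.58² + 0.07² + (-0.22)² + 0.58² = 1.6127
Proportion of variance = 1.6127 / 9 = 0.1792.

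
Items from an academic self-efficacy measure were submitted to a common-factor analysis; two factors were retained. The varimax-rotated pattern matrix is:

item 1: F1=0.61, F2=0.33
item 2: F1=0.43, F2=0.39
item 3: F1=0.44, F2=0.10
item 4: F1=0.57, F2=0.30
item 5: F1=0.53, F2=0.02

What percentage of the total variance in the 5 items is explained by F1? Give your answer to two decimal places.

27.13%

SS loadings for F1 = 0.61² + 0.43² + 0.44² + 0.57² + 0.53² = 1.3564
With 5 standardized items, total variance = 5. Proportion = 1.3564/5 = 0.2713 → 27.13%.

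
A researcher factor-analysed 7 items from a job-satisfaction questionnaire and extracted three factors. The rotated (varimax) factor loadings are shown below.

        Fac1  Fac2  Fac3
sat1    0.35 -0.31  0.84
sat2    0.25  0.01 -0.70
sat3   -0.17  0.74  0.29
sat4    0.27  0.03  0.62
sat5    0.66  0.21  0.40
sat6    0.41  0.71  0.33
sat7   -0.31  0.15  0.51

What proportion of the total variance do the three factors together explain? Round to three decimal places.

SS loadings by factor: 0.9866, 1.2154, 2.1931; total = 4.3951.
Total variance with 7 standardized items is 7, so the solution explains 4.3951/7 = 0.6279.

0.628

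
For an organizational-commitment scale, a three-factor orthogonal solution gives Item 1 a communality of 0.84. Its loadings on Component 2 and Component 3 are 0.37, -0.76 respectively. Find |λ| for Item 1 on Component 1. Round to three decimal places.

Under orthogonal rotation h² = Σλ², so λ_Component 1² = h² − (0.7145) = 0.84 − 0.7145 = 0.1255.
|λ| = √0.1255 = 0.3543.

0.354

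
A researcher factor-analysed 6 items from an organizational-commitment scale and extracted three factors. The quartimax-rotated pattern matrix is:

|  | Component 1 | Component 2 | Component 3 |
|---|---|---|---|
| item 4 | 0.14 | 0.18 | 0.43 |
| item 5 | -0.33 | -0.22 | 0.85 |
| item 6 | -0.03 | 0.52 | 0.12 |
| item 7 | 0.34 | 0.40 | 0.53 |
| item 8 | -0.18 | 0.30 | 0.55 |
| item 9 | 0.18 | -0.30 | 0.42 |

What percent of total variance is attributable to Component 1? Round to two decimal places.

5.16%

SS loadings for Component 1 = 0.14² + (-0.33)² + (-0.03)² + 0.34² + (-0.18)² + 0.18² = 0.3098
With 6 standardized items, total variance = 6. Proportion = 0.3098/6 = 0.0516 → 5.16%.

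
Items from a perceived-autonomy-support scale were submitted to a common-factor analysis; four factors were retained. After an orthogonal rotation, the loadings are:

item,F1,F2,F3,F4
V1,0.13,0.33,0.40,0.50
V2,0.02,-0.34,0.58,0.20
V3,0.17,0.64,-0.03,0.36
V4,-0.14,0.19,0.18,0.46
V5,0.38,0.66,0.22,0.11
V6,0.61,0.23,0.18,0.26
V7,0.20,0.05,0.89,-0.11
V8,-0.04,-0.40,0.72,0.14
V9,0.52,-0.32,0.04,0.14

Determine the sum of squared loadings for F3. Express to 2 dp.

SS loadings for F3 = 0.40² + 0.58² + (-0.03)² + 0.18² + 0.22² + 0.18² + 0.89² + 0.72² + 0.04² = 0.1600 + 0.3364 + 0.0009 + 0.0324 + 0.0484 + 0.0324 + 0.7921 + 0.5184 + 0.0016 = 1.9226

1.92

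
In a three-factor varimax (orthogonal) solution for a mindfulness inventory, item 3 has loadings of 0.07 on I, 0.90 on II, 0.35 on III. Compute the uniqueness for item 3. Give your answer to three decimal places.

0.063

h² = 0.07² + 0.90² + 0.35² = 0.0049 + 0.8100 + 0.1225 = 0.9374
Uniqueness u² = 1 − h² = 1 − 0.9374 = 0.0626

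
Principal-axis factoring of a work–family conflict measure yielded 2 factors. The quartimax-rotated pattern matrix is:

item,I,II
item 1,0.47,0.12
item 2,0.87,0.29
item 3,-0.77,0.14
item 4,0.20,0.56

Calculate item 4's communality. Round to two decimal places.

h² = 0.20² + 0.56² = 0.0400 + 0.3136 = 0.3536

0.35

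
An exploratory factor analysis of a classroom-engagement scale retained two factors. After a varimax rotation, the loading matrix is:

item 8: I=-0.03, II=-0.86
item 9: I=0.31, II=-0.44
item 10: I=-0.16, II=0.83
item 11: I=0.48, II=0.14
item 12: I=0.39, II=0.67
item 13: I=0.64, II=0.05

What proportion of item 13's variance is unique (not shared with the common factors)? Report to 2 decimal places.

h² = 0.64² + 0.05² = 0.4096 + 0.0025 = 0.4121
Uniqueness u² = 1 − h² = 1 − 0.4121 = 0.5879

0.59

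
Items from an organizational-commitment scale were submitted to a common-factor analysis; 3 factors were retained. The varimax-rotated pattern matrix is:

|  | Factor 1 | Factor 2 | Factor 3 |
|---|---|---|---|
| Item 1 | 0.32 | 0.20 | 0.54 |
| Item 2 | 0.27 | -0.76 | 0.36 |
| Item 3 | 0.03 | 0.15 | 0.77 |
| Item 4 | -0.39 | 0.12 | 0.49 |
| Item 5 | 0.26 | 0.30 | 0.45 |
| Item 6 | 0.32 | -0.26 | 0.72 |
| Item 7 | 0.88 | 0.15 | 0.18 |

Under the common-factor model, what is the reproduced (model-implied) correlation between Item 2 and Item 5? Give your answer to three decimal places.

r̂ = Σ λ_i·λ_j across factors = (0.27)(0.26) + (-0.76)(0.30) + (0.36)(0.45)
  = +0.0702 -0.2280 +0.1620 = 0.0042

0.004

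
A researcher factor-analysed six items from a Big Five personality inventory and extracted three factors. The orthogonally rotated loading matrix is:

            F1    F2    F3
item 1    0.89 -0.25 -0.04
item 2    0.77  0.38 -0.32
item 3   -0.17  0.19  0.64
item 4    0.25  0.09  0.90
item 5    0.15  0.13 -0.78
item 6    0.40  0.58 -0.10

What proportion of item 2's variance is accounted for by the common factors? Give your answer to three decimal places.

0.840

h² = 0.77² + 0.38² + (-0.32)² = 0.5929 + 0.1444 + 0.1024 = 0.8397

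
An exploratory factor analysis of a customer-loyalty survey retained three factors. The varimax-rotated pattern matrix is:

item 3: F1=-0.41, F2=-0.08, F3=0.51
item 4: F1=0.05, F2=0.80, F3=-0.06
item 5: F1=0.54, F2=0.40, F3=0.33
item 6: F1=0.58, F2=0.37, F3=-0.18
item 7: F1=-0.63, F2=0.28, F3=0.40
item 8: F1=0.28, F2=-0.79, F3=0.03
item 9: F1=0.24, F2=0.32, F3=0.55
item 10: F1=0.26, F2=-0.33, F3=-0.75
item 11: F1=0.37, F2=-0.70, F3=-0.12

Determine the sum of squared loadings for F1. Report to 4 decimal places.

SS loadings for F1 = (-0.41)² + 0.05² + 0.54² + 0.58² + (-0.63)² + 0.28² + 0.24² + 0.26² + 0.37² = 0.1681 + 0.0025 + 0.2916 + 0.3364 + 0.3969 + 0.0784 + 0.0576 + 0.0676 + 0.1369 = 1.5360

1.5360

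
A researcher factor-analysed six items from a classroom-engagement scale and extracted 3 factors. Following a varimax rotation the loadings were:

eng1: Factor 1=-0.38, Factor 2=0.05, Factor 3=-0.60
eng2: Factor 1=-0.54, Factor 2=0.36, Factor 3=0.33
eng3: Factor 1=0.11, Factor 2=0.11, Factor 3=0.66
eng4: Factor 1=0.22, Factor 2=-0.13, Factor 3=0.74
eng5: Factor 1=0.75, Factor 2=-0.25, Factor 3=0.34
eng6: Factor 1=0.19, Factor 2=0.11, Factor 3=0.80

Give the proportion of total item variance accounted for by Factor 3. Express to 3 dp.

SS loadings for Factor 3 = (-0.60)² + 0.33² + 0.66² + 0.74² + 0.34² + 0.80² = 2.2077
Proportion of variance = 2.2077 / 6 = 0.3679.

0.368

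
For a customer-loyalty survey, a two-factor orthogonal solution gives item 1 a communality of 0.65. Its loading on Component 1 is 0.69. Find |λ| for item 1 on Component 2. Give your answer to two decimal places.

0.42

Under orthogonal rotation h² = Σλ², so λ_Component 2² = h² − (0.4761) = 0.65 − 0.4761 = 0.1739.
|λ| = √0.1739 = 0.4170.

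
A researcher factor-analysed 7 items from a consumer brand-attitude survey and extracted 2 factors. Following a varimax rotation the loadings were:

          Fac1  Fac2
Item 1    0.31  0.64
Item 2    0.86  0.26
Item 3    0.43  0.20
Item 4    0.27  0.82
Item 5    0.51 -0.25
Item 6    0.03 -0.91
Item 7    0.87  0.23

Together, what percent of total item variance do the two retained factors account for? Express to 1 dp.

60.6%

Communalities: 0.5057, 0.8072, 0.2249, 0.7453, 0.3226, 0.8290, 0.8098; Σh² = 4.2445.
Total variance with 7 standardized items is 7, so the solution explains 4.2445/7 = 0.6064 = 60.64%.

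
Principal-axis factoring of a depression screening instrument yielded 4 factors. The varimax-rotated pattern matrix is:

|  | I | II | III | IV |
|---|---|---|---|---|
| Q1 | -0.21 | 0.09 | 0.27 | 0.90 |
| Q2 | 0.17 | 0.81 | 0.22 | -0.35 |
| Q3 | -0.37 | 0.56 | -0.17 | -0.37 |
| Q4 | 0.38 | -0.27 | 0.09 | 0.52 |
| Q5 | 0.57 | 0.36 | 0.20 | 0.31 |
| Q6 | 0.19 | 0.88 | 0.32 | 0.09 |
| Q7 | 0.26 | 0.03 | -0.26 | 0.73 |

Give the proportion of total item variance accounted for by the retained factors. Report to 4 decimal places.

Communalities: 0.9351, 0.8559, 0.6163, 0.4958, 0.5906, 0.9210, 0.6690; Σh² = 5.0837.
Total variance with 7 standardized items is 7, so the solution explains 5.0837/7 = 0.7262.

0.7262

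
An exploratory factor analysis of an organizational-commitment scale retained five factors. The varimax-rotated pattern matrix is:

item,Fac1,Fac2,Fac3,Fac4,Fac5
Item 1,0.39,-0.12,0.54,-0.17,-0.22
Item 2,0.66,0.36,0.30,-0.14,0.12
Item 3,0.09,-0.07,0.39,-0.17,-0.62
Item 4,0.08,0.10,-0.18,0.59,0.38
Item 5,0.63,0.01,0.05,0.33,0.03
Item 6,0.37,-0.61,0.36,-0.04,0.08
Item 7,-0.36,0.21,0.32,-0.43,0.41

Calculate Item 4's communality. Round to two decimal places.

0.54

h² = 0.08² + 0.10² + (-0.18)² + 0.59² + 0.38² = 0.0064 + 0.0100 + 0.0324 + 0.3481 + 0.1444 = 0.5413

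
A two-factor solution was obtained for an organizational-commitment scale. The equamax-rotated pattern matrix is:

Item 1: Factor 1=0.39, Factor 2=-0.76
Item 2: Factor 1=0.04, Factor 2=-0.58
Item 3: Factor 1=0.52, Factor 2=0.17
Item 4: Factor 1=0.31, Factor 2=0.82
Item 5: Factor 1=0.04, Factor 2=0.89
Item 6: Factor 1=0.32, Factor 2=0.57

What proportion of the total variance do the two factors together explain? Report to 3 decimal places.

Communalities: 0.7297, 0.3380, 0.2993, 0.7685, 0.7937, 0.4273; Σh² = 3.3565.
Total variance with 6 standardized items is 6, so the solution explains 3.3565/6 = 0.5594.

0.559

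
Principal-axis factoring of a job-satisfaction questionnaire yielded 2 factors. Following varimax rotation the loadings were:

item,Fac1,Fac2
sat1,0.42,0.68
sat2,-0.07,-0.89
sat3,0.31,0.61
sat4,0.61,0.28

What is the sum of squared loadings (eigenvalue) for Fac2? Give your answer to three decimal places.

1.705

SS loadings for Fac2 = 0.68² + (-0.89)² + 0.61² + 0.28² = 0.4624 + 0.7921 + 0.3721 + 0.0784 = 1.7050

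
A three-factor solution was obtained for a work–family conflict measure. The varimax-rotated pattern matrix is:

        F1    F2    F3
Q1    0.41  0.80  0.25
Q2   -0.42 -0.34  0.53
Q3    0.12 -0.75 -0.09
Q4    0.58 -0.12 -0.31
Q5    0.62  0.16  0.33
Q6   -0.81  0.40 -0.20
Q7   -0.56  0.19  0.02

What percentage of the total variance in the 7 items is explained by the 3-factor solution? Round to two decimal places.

60.01%

SS loadings by factor: 2.0494, 1.5542, 0.5969; total = 4.2005.
Total variance with 7 standardized items is 7, so the solution explains 4.2005/7 = 0.6001 = 60.01%.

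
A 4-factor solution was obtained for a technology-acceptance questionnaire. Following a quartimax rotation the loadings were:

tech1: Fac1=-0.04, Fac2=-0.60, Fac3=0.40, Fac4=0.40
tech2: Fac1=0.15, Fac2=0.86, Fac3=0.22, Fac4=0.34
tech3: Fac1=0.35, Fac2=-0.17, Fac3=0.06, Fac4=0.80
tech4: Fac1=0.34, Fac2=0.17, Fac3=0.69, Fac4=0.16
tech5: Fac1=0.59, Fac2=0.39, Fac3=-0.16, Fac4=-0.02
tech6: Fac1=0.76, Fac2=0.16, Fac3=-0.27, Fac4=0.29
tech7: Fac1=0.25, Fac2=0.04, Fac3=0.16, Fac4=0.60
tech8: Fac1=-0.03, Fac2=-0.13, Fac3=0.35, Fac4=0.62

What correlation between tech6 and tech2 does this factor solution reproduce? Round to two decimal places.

r̂ = Σ λ_i·λ_j across factors = (0.76)(0.15) + (0.16)(0.86) + (-0.27)(0.22) + (0.29)(0.34)
  = +0.1140 +0.1376 -0.0594 +0.0986 = 0.2908

0.29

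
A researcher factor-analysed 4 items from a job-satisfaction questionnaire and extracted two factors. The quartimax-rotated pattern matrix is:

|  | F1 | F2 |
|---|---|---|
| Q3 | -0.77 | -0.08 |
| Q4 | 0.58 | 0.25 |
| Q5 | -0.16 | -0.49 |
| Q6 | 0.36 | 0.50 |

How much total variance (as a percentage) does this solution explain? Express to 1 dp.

41.1%

SS loadings by factor: 1.0845, 0.5590; total = 1.6435.
Total variance with 4 standardized items is 4, so the solution explains 1.6435/4 = 0.4109 = 41.09%.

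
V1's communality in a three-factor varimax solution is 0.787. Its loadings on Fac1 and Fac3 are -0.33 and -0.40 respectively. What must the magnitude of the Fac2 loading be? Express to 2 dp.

Under orthogonal rotation h² = Σλ², so λ_Fac2² = h² − (0.2689) = 0.787 − 0.2689 = 0.5181.
|λ| = √0.5181 = 0.7198.

0.72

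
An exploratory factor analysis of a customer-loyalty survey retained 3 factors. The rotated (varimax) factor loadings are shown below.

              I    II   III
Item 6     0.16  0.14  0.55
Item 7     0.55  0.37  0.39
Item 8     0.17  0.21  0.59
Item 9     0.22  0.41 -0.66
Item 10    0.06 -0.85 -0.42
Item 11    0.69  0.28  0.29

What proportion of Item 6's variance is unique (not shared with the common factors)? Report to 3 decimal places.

h² = 0.16² + 0.14² + 0.55² = 0.0256 + 0.0196 + 0.3025 = 0.3477
Uniqueness u² = 1 − h² = 1 − 0.3477 = 0.6523

0.652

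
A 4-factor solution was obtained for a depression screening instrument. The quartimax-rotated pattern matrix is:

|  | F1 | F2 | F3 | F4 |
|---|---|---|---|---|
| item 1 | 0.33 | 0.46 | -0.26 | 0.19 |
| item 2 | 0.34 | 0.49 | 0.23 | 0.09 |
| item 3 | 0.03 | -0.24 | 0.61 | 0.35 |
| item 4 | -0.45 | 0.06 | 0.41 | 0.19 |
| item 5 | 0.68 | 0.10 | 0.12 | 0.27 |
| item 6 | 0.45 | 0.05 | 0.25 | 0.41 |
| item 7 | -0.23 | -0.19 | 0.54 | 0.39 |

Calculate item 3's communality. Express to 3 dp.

0.553

h² = 0.03² + (-0.24)² + 0.61² + 0.35² = 0.0009 + 0.0576 + 0.3721 + 0.1225 = 0.5531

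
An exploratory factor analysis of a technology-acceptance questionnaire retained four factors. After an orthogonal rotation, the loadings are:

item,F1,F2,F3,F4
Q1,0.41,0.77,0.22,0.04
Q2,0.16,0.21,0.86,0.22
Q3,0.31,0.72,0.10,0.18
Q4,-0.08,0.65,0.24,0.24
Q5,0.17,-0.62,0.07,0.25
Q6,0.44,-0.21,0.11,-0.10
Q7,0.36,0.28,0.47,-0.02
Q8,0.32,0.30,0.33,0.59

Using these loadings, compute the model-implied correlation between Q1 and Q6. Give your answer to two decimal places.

r̂ = Σ λ_i·λ_j across factors = (0.41)(0.44) + (0.77)(-0.21) + (0.22)(0.11) + (0.04)(-0.10)
  = +0.1804 -0.1617 +0.0242 -0.0040 = 0.0389

0.04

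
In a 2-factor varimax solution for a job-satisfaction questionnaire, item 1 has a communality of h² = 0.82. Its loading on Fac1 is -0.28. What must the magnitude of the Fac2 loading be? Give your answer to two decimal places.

0.86

Under orthogonal rotation h² = Σλ², so λ_Fac2² = h² − (0.0784) = 0.82 − 0.0784 = 0.7416.
|λ| = √0.7416 = 0.8612.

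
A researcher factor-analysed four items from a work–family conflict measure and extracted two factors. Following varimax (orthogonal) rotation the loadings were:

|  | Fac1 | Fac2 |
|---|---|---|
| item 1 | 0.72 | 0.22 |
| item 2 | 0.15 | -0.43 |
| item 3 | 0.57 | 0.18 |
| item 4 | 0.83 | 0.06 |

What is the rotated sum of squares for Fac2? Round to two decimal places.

SS loadings for Fac2 = 0.22² + (-0.43)² + 0.18² + 0.06² = 0.0484 + 0.1849 + 0.0324 + 0.0036 = 0.2693

0.27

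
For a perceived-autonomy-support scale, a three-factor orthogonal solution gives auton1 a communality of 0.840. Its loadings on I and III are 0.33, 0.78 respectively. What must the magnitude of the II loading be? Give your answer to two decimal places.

Under orthogonal rotation h² = Σλ², so λ_II² = h² − (0.7173) = 0.840 − 0.7173 = 0.1227.
|λ| = √0.1227 = 0.3503.

0.35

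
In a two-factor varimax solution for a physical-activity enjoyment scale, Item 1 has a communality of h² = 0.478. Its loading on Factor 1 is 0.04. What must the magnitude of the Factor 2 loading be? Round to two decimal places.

Under orthogonal rotation h² = Σλ², so λ_Factor 2² = h² − (0.0016) = 0.478 − 0.0016 = 0.4764.
|λ| = √0.4764 = 0.6902.

0.69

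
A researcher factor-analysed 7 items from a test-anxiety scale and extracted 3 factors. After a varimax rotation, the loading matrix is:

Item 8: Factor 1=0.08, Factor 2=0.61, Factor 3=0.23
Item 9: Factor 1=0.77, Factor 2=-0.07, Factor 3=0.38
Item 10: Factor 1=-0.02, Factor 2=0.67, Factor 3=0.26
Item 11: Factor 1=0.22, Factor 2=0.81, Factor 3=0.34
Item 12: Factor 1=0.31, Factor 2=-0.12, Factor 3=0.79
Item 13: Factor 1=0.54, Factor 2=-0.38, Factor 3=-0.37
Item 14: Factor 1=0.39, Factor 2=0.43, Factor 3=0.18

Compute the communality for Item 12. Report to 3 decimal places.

h² = 0.31² + (-0.12)² + 0.79² = 0.0961 + 0.0144 + 0.6241 = 0.7346

0.735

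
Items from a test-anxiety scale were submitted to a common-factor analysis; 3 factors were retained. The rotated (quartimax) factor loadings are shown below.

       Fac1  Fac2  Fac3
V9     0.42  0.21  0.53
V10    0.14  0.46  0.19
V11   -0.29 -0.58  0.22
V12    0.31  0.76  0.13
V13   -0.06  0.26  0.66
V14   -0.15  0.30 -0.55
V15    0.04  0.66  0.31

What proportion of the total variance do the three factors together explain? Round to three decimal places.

SS loadings by factor: 0.4039, 1.7629, 1.2165; total = 3.3833.
Total variance with 7 standardized items is 7, so the solution explains 3.3833/7 = 0.4833.

0.483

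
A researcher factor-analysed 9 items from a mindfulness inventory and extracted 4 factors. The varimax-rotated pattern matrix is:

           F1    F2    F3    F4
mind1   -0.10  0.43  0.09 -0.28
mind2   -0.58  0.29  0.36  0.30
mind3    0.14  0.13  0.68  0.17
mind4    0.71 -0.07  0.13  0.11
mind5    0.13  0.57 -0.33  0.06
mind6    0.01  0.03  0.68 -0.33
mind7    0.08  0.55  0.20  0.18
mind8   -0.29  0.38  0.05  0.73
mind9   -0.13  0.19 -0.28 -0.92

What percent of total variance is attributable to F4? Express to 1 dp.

19.3%

SS loadings for F4 = (-0.28)² + 0.30² + 0.17² + 0.11² + 0.06² + (-0.33)² + 0.18² + 0.73² + (-0.92)² = 1.7336
With 9 standardized items, total variance = 9. Proportion = 1.7336/9 = 0.1926 → 19.26%.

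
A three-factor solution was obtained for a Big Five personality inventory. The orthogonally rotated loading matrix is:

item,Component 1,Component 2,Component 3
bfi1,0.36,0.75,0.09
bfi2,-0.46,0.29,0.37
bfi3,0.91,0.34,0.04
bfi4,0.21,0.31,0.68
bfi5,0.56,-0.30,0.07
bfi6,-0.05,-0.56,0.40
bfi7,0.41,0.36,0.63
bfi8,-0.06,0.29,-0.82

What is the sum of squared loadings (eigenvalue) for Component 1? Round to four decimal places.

1.7012

SS loadings for Component 1 = 0.36² + (-0.46)² + 0.91² + 0.21² + 0.56² + (-0.05)² + 0.41² + (-0.06)² = 0.1296 + 0.2116 + 0.8281 + 0.0441 + 0.3136 + 0.0025 + 0.1681 + 0.0036 = 1.7012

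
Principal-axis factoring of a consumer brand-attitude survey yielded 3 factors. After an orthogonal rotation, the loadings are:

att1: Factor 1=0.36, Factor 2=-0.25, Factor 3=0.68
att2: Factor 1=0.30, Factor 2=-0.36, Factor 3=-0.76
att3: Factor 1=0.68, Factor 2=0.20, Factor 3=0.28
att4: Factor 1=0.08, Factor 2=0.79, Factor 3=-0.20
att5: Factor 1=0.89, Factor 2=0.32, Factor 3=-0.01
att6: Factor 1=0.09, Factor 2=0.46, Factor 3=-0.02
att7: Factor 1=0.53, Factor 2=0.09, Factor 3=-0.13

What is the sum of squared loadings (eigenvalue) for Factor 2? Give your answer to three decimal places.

1.178

SS loadings for Factor 2 = (-0.25)² + (-0.36)² + 0.20² + 0.79² + 0.32² + 0.46² + 0.09² = 0.0625 + 0.1296 + 0.0400 + 0.6241 + 0.1024 + 0.2116 + 0.0081 = 1.1783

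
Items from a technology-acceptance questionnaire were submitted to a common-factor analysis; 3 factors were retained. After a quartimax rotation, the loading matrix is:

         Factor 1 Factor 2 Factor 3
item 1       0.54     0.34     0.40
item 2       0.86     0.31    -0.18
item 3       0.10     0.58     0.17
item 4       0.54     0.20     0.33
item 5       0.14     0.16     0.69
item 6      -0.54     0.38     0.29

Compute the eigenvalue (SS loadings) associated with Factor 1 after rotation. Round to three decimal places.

1.644

SS loadings for Factor 1 = 0.54² + 0.86² + 0.10² + 0.54² + 0.14² + (-0.54)² = 0.2916 + 0.7396 + 0.0100 + 0.2916 + 0.0196 + 0.2916 = 1.6440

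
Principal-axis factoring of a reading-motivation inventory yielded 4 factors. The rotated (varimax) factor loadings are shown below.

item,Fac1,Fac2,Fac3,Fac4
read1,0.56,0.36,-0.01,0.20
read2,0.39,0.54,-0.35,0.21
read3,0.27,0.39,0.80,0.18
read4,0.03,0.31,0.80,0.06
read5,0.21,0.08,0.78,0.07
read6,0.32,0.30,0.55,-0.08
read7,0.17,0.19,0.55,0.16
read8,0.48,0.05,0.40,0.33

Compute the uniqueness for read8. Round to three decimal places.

h² = 0.48² + 0.05² + 0.40² + 0.33² = 0.2304 + 0.0025 + 0.1600 + 0.1089 = 0.5018
Uniqueness u² = 1 − h² = 1 − 0.5018 = 0.4982

0.498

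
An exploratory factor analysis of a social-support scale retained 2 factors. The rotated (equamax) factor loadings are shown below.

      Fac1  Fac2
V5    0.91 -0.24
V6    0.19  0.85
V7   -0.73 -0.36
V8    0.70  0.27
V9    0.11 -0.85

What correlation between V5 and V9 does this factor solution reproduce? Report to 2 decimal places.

r̂ = Σ λ_i·λ_j across factors = (0.91)(0.11) + (-0.24)(-0.85)
  = +0.1001 +0.2040 = 0.3041

0.30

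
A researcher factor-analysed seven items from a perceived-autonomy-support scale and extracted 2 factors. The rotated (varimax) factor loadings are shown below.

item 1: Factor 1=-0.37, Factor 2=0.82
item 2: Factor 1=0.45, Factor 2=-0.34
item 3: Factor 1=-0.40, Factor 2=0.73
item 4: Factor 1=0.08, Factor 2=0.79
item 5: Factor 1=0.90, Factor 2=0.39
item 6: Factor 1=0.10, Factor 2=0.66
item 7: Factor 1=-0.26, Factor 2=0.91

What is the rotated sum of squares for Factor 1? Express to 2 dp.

SS loadings for Factor 1 = (-0.37)² + 0.45² + (-0.40)² + 0.08² + 0.90² + 0.10² + (-0.26)² = 0.1369 + 0.2025 + 0.1600 + 0.0064 + 0.8100 + 0.0100 + 0.0676 = 1.3934

1.39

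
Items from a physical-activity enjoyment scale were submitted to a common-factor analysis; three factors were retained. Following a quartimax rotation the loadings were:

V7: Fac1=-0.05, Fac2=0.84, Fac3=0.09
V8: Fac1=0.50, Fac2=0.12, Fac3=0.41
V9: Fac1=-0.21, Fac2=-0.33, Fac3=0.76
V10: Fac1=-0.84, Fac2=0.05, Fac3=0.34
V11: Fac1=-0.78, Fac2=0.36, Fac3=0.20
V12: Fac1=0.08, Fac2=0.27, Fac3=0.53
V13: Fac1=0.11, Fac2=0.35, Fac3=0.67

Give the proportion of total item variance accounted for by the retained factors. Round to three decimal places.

SS loadings by factor: 1.6291, 1.1564, 1.6392; total = 4.4247.
Total variance with 7 standardized items is 7, so the solution explains 4.4247/7 = 0.6321.

0.632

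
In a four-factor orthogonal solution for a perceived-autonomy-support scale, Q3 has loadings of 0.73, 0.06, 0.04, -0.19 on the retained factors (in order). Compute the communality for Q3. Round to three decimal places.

0.574

h² = 0.73² + 0.06² + 0.04² + (-0.19)² = 0.5329 + 0.0036 + 0.0016 + 0.0361 = 0.5742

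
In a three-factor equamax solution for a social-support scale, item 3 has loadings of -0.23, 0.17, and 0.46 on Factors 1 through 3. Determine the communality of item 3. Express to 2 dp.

h² = (-0.23)² + 0.17² + 0.46² = 0.0529 + 0.0289 + 0.2116 = 0.2934

0.29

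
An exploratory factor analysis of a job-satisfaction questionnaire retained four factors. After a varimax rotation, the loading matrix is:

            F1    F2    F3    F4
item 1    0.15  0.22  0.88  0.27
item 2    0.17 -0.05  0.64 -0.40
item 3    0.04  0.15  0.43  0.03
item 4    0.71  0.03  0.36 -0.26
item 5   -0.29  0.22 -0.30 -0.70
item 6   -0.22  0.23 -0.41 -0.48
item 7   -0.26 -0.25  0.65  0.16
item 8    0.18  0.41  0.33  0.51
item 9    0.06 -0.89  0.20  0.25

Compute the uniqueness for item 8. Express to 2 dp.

0.43

h² = 0.18² + 0.41² + 0.33² + 0.51² = 0.0324 + 0.1681 + 0.1089 + 0.2601 = 0.5695
Uniqueness u² = 1 − h² = 1 − 0.5695 = 0.4305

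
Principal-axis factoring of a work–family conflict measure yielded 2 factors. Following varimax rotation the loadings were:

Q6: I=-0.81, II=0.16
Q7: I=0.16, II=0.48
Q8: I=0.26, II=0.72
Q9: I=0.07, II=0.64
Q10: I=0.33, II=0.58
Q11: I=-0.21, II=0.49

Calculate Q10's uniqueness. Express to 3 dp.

h² = 0.33² + 0.58² = 0.1089 + 0.3364 = 0.4453
Uniqueness u² = 1 − h² = 1 − 0.4453 = 0.5547

0.555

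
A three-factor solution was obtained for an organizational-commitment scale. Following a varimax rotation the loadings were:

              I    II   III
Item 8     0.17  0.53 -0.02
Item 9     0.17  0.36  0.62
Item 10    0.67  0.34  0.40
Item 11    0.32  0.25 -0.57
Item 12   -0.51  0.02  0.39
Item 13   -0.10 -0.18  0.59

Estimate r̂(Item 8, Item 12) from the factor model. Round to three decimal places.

-0.084

r̂ = Σ λ_i·λ_j across factors = (0.17)(-0.51) + (0.53)(0.02) + (-0.02)(0.39)
  = -0.0867 +0.0106 -0.0078 = -0.0839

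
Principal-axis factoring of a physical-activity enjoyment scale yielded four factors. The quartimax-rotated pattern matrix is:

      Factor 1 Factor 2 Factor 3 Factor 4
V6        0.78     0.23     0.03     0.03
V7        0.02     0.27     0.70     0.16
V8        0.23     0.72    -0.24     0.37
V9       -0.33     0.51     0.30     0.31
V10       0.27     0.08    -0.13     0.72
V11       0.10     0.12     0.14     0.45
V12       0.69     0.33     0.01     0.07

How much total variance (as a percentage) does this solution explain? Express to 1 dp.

57.5%

SS loadings by factor: 1.3296, 1.0340, 0.6751, 0.9853; total = 4.0240.
Total variance with 7 standardized items is 7, so the solution explains 4.0240/7 = 0.5749 = 57.49%.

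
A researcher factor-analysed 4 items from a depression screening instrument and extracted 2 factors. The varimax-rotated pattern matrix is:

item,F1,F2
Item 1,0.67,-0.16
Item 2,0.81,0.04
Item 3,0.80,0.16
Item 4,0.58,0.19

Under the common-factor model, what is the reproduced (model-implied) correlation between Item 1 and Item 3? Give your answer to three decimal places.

0.510

r̂ = Σ λ_i·λ_j across factors = (0.67)(0.80) + (-0.16)(0.16)
  = +0.5360 -0.0256 = 0.5104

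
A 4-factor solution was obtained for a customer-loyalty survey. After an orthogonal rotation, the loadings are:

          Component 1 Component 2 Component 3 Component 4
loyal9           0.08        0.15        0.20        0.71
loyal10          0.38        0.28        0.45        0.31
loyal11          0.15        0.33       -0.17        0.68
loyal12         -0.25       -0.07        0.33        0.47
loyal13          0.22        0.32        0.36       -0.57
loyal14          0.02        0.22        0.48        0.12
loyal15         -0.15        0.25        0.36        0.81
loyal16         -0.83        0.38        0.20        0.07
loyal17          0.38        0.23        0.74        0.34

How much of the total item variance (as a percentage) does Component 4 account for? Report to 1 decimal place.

SS loadings for Component 4 = 0.71² + 0.31² + 0.68² + 0.47² + (-0.57)² + 0.12² + 0.81² + 0.07² + 0.34² = 2.3994
With 9 standardized items, total variance = 9. Proportion = 2.3994/9 = 0.2666 → 26.66%.

26.7%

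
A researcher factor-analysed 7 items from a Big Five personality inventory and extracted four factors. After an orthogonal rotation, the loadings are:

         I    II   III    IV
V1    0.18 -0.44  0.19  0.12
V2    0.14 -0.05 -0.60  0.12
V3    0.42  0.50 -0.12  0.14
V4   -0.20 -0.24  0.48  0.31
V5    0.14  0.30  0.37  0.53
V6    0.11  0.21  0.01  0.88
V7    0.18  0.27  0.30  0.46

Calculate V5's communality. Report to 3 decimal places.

h² = 0.14² + 0.30² + 0.37² + 0.53² = 0.0196 + 0.0900 + 0.1369 + 0.2809 = 0.5274

0.527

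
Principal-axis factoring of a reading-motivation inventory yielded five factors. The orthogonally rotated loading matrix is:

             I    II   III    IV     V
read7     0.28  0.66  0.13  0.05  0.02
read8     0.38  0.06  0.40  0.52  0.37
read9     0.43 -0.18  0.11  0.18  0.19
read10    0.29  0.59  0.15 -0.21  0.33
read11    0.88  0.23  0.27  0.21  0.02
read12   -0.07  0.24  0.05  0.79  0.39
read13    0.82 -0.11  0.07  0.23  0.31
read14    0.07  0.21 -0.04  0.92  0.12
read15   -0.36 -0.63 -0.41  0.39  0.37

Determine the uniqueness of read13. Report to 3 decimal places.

h² = 0.82² + (-0.11)² + 0.07² + 0.23² + 0.31² = 0.6724 + 0.0121 + 0.0049 + 0.0529 + 0.0961 = 0.8384
Uniqueness u² = 1 − h² = 1 − 0.8384 = 0.1616

0.162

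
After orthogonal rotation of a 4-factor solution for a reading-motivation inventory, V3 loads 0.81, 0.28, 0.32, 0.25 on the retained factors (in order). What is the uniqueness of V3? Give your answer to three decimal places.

h² = 0.81² + 0.28² + 0.32² + 0.25² = 0.6561 + 0.0784 + 0.1024 + 0.0625 = 0.8994
Uniqueness u² = 1 − h² = 1 − 0.8994 = 0.1006

0.101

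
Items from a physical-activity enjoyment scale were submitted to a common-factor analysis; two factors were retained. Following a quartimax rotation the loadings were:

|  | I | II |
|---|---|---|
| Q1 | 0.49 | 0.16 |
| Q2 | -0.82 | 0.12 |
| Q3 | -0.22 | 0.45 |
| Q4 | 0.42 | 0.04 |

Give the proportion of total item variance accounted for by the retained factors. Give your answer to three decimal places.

SS loadings by factor: 1.1373, 0.2441; total = 1.3814.
Total variance with 4 standardized items is 4, so the solution explains 1.3814/4 = 0.3453.

0.345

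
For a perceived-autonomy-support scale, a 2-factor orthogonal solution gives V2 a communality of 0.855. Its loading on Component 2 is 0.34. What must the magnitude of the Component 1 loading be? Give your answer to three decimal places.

0.860

Under orthogonal rotation h² = Σλ², so λ_Component 1² = h² − (0.1156) = 0.855 − 0.1156 = 0.7394.
|λ| = √0.7394 = 0.8599.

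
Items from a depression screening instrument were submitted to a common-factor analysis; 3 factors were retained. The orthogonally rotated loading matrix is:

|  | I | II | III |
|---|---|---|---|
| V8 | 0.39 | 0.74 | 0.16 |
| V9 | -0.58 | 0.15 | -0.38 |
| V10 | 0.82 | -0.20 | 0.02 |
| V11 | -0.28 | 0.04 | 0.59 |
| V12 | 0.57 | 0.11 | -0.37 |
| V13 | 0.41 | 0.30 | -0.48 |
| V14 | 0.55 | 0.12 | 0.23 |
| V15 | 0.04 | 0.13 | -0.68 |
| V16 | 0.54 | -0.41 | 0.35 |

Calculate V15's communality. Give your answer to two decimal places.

0.48

h² = 0.04² + 0.13² + (-0.68)² = 0.0016 + 0.0169 + 0.4624 = 0.4809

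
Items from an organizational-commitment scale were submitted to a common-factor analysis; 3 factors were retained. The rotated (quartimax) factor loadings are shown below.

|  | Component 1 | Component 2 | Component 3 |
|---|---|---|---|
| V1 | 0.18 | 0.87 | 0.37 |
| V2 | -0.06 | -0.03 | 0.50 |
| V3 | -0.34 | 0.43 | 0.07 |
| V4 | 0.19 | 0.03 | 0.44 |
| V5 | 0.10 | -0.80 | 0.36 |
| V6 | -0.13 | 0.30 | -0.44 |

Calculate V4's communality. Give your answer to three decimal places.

h² = 0.19² + 0.03² + 0.44² = 0.0361 + 0.0009 + 0.1936 = 0.2306

0.231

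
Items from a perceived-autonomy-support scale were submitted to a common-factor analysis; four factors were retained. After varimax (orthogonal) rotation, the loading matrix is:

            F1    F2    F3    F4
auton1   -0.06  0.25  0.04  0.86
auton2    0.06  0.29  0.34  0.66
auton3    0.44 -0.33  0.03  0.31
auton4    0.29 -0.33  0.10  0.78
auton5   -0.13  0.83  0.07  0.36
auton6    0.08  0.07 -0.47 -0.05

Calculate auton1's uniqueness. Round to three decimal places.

h² = (-0.06)² + 0.25² + 0.04² + 0.86² = 0.0036 + 0.0625 + 0.0016 + 0.7396 = 0.8073
Uniqueness u² = 1 − h² = 1 − 0.8073 = 0.1927

0.193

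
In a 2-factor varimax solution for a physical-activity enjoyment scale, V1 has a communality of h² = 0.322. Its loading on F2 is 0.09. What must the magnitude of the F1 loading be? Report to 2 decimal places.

Under orthogonal rotation h² = Σλ², so λ_F1² = h² − (0.0081) = 0.322 − 0.0081 = 0.3139.
|λ| = √0.3139 = 0.5603.

0.56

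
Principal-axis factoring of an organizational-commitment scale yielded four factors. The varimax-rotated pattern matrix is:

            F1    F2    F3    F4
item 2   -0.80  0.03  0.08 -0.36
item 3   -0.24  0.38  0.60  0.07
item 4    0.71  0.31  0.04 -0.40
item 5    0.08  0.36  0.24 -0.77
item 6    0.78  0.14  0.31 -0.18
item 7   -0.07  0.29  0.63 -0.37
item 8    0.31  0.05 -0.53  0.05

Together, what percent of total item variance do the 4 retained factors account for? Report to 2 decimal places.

Communalities: 0.7769, 0.5669, 0.7618, 0.7865, 0.7565, 0.6228, 0.3820; Σh² = 4.6534.
Total variance with 7 standardized items is 7, so the solution explains 4.6534/7 = 0.6648 = 66.48%.

66.48%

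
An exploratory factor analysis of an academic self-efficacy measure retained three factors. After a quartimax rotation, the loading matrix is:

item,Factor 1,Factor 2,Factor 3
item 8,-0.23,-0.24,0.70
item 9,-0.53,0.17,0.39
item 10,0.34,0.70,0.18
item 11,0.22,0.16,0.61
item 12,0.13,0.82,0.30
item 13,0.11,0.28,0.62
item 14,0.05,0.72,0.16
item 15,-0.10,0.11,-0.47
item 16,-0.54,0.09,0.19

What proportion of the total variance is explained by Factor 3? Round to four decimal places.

0.2004

SS loadings for Factor 3 = 0.70² + 0.39² + 0.18² + 0.61² + 0.30² + 0.62² + 0.16² + (-0.47)² + 0.19² = 1.8036
Proportion of variance = 1.8036 / 9 = 0.2004.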